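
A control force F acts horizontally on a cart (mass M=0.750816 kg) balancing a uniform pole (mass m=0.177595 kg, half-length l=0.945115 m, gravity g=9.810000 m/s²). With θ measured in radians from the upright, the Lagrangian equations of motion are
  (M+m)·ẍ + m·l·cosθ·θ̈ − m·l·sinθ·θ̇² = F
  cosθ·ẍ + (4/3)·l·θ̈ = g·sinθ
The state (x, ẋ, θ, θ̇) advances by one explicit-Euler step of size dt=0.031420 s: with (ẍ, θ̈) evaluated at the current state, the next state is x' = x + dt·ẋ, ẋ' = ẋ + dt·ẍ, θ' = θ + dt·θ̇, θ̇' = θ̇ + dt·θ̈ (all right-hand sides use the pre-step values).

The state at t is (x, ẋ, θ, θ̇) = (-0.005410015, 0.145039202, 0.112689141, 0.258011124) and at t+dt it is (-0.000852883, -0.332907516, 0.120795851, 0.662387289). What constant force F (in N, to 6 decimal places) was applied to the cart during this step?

F = -11.977319 N

ẍ = (ẋ'−ẋ)/dt = (-0.332907516−0.145039202)/0.031420 = -15.211544
θ̈ = (θ̇'−θ̇)/dt = (0.662387289−0.258011124)/0.031420 = 12.870024
sinθ=0.112451, cosθ=0.993657
F = (M+m)·ẍ + m·l·cosθ·θ̈ − m·l·sinθ·θ̇² = -14.122565 + 2.146502 − 0.001256 = -11.977319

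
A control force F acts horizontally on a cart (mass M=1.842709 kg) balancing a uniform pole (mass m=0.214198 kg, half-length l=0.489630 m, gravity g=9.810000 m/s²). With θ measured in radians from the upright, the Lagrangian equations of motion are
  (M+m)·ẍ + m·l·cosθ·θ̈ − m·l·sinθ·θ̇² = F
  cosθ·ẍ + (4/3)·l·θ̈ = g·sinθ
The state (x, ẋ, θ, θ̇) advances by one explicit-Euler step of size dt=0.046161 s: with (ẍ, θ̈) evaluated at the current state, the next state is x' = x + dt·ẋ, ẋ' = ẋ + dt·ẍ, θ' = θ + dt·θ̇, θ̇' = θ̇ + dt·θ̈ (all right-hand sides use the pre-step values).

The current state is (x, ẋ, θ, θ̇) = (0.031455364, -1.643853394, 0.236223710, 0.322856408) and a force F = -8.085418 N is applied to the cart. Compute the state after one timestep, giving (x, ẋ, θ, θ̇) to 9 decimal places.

sinθ=0.234032886, cosθ=0.972228681
temp = (F + m·l·θ̇²·sinθ)/(M+m) = (-8.085418 + 0.002558463)/2.056907 = -3.929618372
θ̈ = (g·sinθ − cosθ·temp)/(l·(4/3 − m·cos²θ/(M+m))) = 10.115612296
ẍ = temp − m·l·θ̈·cosθ/(M+m) = -4.431070385
Euler: x'=0.031455364+0.046161·-1.643853394=-0.044426553, ẋ'=-1.643853394+0.046161·-4.431070385=-1.848396034
       θ'=0.236223710+0.046161·0.322856408=0.251127085, θ̇'=0.322856408+0.046161·10.115612296=0.789803187

(-0.044426553, -1.848396034, 0.251127085, 0.789803187)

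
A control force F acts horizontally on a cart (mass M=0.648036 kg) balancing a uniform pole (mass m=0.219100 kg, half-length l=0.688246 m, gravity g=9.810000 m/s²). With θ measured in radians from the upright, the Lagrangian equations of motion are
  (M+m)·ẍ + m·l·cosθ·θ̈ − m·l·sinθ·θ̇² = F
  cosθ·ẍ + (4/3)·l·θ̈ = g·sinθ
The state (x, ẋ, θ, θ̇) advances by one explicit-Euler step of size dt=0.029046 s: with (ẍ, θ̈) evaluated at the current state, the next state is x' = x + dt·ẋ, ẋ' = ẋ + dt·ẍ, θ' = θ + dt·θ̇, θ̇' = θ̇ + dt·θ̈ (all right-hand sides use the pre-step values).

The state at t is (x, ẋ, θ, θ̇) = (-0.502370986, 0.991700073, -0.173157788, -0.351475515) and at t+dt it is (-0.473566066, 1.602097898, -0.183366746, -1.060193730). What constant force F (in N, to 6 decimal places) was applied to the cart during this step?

ẍ = (ẋ'−ẋ)/dt = (1.602097898−0.991700073)/0.029046 = 21.014867
θ̈ = (θ̇'−θ̇)/dt = (-1.060193730−-0.351475515)/0.029046 = -24.399856
sinθ=-0.172294, cosθ=0.985046
F = (M+m)·ẍ + m·l·cosθ·θ̈ − m·l·sinθ·θ̇² = 18.222748 + -3.624346 − -0.003210 = 14.601611

F = 14.601611 N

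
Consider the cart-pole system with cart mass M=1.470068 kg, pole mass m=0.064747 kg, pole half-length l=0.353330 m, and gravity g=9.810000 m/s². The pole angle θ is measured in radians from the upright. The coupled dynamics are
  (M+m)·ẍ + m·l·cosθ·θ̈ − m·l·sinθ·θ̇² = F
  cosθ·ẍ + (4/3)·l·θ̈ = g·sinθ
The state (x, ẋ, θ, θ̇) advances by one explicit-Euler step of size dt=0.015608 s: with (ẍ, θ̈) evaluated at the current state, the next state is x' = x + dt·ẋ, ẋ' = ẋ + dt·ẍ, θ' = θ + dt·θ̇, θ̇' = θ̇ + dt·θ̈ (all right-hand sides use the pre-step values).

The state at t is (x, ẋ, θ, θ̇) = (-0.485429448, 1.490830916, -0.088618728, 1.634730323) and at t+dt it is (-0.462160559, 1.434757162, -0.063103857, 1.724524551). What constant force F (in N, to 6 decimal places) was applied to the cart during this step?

F = -5.377513 N

ẍ = (ẋ'−ẋ)/dt = (1.434757162−1.490830916)/0.015608 = -3.592629
θ̈ = (θ̇'−θ̇)/dt = (1.724524551−1.634730323)/0.015608 = 5.753090
sinθ=-0.088503, cosθ=0.996076
F = (M+m)·ẍ + m·l·cosθ·θ̈ − m·l·sinθ·θ̇² = -5.514021 + 0.131097 − -0.005411 = -5.377513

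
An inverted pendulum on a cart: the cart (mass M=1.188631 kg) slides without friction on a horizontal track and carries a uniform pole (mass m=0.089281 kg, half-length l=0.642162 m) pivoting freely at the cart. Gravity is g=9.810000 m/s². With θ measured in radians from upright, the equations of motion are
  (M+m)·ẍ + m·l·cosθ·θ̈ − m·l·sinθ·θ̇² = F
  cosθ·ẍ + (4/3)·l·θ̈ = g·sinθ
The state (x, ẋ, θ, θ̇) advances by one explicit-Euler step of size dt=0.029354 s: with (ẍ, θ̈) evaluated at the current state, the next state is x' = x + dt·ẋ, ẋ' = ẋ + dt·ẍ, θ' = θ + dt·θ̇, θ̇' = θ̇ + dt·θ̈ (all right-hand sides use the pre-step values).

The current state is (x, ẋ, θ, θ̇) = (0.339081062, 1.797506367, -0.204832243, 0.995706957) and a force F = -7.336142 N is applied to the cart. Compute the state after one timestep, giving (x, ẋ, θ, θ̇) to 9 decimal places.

sinθ=-0.203402913, cosθ=0.979095121
temp = (F + m·l·θ̇²·sinθ)/(M+m) = (-7.336142 + -0.011561759)/1.277912 = -5.749772878
θ̈ = (g·sinθ − cosθ·temp)/(l·(4/3 − m·cos²θ/(M+m))) = 4.468959262
ẍ = temp − m·l·θ̈·cosθ/(M+m) = -5.946079063
Euler: x'=0.339081062+0.029354·1.797506367=0.391845064, ẋ'=1.797506367+0.029354·-5.946079063=1.622965162
       θ'=-0.204832243+0.029354·0.995706957=-0.175604261, θ̇'=0.995706957+0.029354·4.468959262=1.126888787

(0.391845064, 1.622965162, -0.175604261, 1.126888787)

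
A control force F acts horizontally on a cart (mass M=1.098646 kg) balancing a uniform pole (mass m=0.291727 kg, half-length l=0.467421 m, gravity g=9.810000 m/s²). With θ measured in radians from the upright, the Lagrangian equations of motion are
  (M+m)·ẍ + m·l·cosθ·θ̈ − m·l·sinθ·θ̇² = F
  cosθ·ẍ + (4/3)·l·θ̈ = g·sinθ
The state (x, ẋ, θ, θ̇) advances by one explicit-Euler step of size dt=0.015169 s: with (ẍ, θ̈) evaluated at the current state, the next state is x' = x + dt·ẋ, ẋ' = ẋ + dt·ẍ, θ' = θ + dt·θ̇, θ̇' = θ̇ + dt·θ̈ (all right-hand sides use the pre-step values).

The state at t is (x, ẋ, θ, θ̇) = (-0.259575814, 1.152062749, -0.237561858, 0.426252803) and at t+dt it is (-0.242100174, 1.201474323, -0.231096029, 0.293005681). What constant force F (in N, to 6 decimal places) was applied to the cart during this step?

F = 3.370675 N

ẍ = (ẋ'−ẋ)/dt = (1.201474323−1.152062749)/0.015169 = 3.257405
θ̈ = (θ̇'−θ̇)/dt = (0.293005681−0.426252803)/0.015169 = -8.784173
sinθ=-0.235334, cosθ=0.971915
F = (M+m)·ẍ + m·l·cosθ·θ̈ − m·l·sinθ·θ̇² = 4.529008 + -1.164163 − -0.005830 = 3.370675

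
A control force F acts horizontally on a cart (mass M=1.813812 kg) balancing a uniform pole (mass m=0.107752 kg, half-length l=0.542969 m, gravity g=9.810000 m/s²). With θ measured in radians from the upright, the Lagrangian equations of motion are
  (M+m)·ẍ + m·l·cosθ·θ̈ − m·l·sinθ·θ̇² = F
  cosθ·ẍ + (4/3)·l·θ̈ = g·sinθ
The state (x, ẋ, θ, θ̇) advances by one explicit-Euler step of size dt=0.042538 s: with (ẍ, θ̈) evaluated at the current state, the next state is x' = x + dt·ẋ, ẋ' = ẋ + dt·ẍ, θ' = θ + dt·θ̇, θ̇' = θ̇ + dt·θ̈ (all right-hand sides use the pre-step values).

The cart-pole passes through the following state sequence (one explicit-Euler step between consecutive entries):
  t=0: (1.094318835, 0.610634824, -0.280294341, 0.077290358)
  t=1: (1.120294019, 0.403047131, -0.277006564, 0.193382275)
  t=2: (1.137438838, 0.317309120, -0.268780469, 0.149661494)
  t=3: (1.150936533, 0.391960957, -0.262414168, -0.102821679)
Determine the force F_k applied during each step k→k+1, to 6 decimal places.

step 0→1:
  ẍ = (ẋ'−ẋ)/dt = (0.403047131−0.610634824)/0.042538 = -4.880053
  θ̈ = (θ̇'−θ̇)/dt = (0.193382275−0.077290358)/0.042538 = 2.729134
  sinθ=-0.276639, cosθ=0.960974
  F = (M+m)·ẍ + m·l·cosθ·θ̈ − m·l·sinθ·θ̇² = -9.377334 + 0.153439 − -0.000097 = -9.223798
step 1→2:
  ẍ = (ẋ'−ẋ)/dt = (0.317309120−0.403047131)/0.042538 = -2.015563
  θ̈ = (θ̇'−θ̇)/dt = (0.149661494−0.193382275)/0.042538 = -1.027805
  sinθ=-0.273478, cosθ=0.961878
  F = (M+m)·ẍ + m·l·cosθ·θ̈ − m·l·sinθ·θ̇² = -3.873033 + -0.057840 − -0.000598 = -3.930275
step 2→3:
  ẍ = (ẋ'−ẋ)/dt = (0.391960957−0.317309120)/0.042538 = 1.754945
  θ̈ = (θ̇'−θ̇)/dt = (-0.102821679−0.149661494)/0.042538 = -5.935474
  sinθ=-0.265556, cosθ=0.964095
  F = (M+m)·ẍ + m·l·cosθ·θ̈ − m·l·sinθ·θ̇² = 3.372239 + -0.334793 − -0.000348 = 3.037794

F_0 = -9.223798 N
F_1 = -3.930275 N
F_2 = 3.037794 N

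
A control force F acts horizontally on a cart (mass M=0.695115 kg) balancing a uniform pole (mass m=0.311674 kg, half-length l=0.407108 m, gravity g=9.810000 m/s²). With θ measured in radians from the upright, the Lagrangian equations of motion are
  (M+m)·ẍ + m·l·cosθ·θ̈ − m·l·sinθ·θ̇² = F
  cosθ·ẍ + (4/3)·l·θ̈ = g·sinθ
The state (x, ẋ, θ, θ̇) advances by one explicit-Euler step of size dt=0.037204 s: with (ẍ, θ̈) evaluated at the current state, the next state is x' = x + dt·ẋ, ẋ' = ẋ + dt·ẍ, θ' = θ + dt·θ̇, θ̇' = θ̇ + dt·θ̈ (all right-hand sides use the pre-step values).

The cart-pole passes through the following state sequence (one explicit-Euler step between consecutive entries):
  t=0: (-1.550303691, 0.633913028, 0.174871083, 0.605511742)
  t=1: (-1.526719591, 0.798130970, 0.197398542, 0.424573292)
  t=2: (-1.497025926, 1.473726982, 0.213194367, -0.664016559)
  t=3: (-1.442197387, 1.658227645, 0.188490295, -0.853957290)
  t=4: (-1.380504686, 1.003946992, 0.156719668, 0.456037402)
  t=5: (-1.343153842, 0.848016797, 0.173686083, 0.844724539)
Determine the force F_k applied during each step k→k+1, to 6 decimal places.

step 0→1:
  ẍ = (ẋ'−ẋ)/dt = (0.798130970−0.633913028)/0.037204 = 4.413986
  θ̈ = (θ̇'−θ̇)/dt = (0.424573292−0.605511742)/0.037204 = -4.863414
  sinθ=0.173981, cosθ=0.984749
  F = (M+m)·ẍ + m·l·cosθ·θ̈ − m·l·sinθ·θ̇² = 4.443953 + -0.607683 − 0.008094 = 3.828176
step 1→2:
  ẍ = (ẋ'−ẋ)/dt = (1.473726982−0.798130970)/0.037204 = 18.159231
  θ̈ = (θ̇'−θ̇)/dt = (-0.664016559−0.424573292)/0.037204 = -29.260022
  sinθ=0.196119, cosθ=0.980580
  F = (M+m)·ẍ + m·l·cosθ·θ̈ − m·l·sinθ·θ̇² = 18.282514 + -3.640558 − 0.004486 = 14.637470
step 2→3:
  ẍ = (ẋ'−ẋ)/dt = (1.658227645−1.473726982)/0.037204 = 4.959162
  θ̈ = (θ̇'−θ̇)/dt = (-0.853957290−-0.664016559)/0.037204 = -5.105385
  sinθ=0.211583, cosθ=0.977360
  F = (M+m)·ẍ + m·l·cosθ·θ̈ − m·l·sinθ·θ̇² = 4.992830 + -0.633131 − 0.011837 = 4.347862
step 3→4:
  ẍ = (ẋ'−ẋ)/dt = (1.003946992−1.658227645)/0.037204 = -17.586299
  θ̈ = (θ̇'−θ̇)/dt = (0.456037402−-0.853957290)/0.037204 = 35.211125
  sinθ=0.187376, cosθ=0.982288
  F = (M+m)·ẍ + m·l·cosθ·θ̈ − m·l·sinθ·θ̇² = -17.705692 + 4.388631 − 0.017338 = -13.334399
step 4→5:
  ẍ = (ẋ'−ẋ)/dt = (0.848016797−1.003946992)/0.037204 = -4.191221
  θ̈ = (θ̇'−θ̇)/dt = (0.844724539−0.456037402)/0.037204 = 10.447456
  sinθ=0.156079, cosθ=0.987745
  F = (M+m)·ẍ + m·l·cosθ·θ̈ − m·l·sinθ·θ̇² = -4.219675 + 1.309379 − 0.004119 = -2.914415

F_0 = 3.828176 N
F_1 = 14.637470 N
F_2 = 4.347862 N
F_3 = -13.334399 N
F_4 = -2.914415 N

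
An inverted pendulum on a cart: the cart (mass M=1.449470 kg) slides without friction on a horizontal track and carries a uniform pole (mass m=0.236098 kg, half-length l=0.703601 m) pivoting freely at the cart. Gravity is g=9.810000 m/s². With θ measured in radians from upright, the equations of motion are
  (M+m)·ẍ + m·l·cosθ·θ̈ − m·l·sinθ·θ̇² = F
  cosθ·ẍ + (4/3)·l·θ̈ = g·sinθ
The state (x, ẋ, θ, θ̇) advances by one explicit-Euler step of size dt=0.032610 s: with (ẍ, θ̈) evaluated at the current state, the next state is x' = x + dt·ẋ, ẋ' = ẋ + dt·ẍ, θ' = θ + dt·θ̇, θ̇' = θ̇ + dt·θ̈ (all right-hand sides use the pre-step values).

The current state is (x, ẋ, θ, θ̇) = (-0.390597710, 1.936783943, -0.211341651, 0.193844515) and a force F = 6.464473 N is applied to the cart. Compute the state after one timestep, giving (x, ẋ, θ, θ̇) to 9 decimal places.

(-0.327439186, 2.083446351, -0.205020381, -0.030543428)

sinθ=-0.209771888, cosθ=0.977750354
temp = (F + m·l·θ̇²·sinθ)/(M+m) = (6.464473 + -0.001309402)/1.685568 = 3.834412849
θ̈ = (g·sinθ − cosθ·temp)/(l·(4/3 − m·cos²θ/(M+m))) = -6.880955020
ẍ = temp − m·l·θ̈·cosθ/(M+m) = 4.497467277
Euler: x'=-0.390597710+0.032610·1.936783943=-0.327439186, ẋ'=1.936783943+0.032610·4.497467277=2.083446351
       θ'=-0.211341651+0.032610·0.193844515=-0.205020381, θ̇'=0.193844515+0.032610·-6.880955020=-0.030543428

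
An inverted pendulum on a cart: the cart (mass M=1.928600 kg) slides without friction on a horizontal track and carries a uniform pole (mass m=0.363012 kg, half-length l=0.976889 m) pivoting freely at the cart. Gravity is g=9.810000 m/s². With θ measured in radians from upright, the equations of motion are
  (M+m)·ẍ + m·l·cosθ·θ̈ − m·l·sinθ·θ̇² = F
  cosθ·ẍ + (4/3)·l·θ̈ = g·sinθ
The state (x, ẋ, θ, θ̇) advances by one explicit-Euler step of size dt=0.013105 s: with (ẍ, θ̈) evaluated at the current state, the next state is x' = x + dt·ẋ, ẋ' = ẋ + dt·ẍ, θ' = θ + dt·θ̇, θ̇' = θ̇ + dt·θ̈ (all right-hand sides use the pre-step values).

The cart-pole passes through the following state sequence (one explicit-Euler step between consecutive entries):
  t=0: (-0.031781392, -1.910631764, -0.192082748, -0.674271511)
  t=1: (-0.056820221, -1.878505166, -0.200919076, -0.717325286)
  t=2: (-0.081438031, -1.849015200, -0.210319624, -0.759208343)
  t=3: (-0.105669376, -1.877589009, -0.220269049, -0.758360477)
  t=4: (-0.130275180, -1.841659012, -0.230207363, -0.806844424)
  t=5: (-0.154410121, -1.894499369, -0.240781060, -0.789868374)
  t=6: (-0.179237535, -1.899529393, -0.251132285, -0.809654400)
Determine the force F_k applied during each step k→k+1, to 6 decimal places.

F_0 = 4.504999 N
F_1 = 4.082633 N
F_2 = -4.931461 N
F_3 = 5.047196 N
F_4 = -8.740022 N
F_5 = -1.346785 N

step 0→1:
  ẍ = (ẋ'−ẋ)/dt = (-1.878505166−-1.910631764)/0.013105 = 2.451476
  θ̈ = (θ̇'−θ̇)/dt = (-0.717325286−-0.674271511)/0.013105 = -3.285294
  sinθ=-0.190904, cosθ=0.981609
  F = (M+m)·ẍ + m·l·cosθ·θ̈ − m·l·sinθ·θ̇² = 5.617833 + -1.143612 − -0.030779 = 4.504999
step 1→2:
  ẍ = (ẋ'−ẋ)/dt = (-1.849015200−-1.878505166)/0.013105 = 2.250284
  θ̈ = (θ̇'−θ̇)/dt = (-0.759208343−-0.717325286)/0.013105 = -3.195960
  sinθ=-0.199570, cosθ=0.979884
  F = (M+m)·ẍ + m·l·cosθ·θ̈ − m·l·sinθ·θ̇² = 5.156777 + -1.110560 − -0.036416 = 4.082633
step 2→3:
  ẍ = (ẋ'−ẋ)/dt = (-1.877589009−-1.849015200)/0.013105 = -2.180375
  θ̈ = (θ̇'−θ̇)/dt = (-0.758360477−-0.759208343)/0.013105 = 0.064698
  sinθ=-0.208772, cosθ=0.977964
  F = (M+m)·ẍ + m·l·cosθ·θ̈ − m·l·sinθ·θ̇² = -4.996573 + 0.022438 − -0.042674 = -4.931461
step 3→4:
  ẍ = (ẋ'−ẋ)/dt = (-1.841659012−-1.877589009)/0.013105 = 2.741701
  θ̈ = (θ̇'−θ̇)/dt = (-0.806844424−-0.758360477)/0.013105 = -3.699653
  sinθ=-0.218492, cosθ=0.975839
  F = (M+m)·ẍ + m·l·cosθ·θ̈ − m·l·sinθ·θ̇² = 6.282916 + -1.280281 − -0.044561 = 5.047196
step 4→5:
  ẍ = (ẋ'−ẋ)/dt = (-1.894499369−-1.841659012)/0.013105 = -4.032076
  θ̈ = (θ̇'−θ̇)/dt = (-0.789868374−-0.806844424)/0.013105 = 1.295387
  sinθ=-0.228179, cosθ=0.973619
  F = (M+m)·ẍ + m·l·cosθ·θ̈ − m·l·sinθ·θ̇² = -9.239954 + 0.447255 − -0.052677 = -8.740022
step 5→6:
  ẍ = (ẋ'−ẋ)/dt = (-1.899529393−-1.894499369)/0.013105 = -0.383825
  θ̈ = (θ̇'−θ̇)/dt = (-0.809654400−-0.789868374)/0.013105 = -1.509807
  sinθ=-0.238461, cosθ=0.971152
  F = (M+m)·ẍ + m·l·cosθ·θ̈ − m·l·sinθ·θ̇² = -0.879578 + -0.519966 − -0.052759 = -1.346785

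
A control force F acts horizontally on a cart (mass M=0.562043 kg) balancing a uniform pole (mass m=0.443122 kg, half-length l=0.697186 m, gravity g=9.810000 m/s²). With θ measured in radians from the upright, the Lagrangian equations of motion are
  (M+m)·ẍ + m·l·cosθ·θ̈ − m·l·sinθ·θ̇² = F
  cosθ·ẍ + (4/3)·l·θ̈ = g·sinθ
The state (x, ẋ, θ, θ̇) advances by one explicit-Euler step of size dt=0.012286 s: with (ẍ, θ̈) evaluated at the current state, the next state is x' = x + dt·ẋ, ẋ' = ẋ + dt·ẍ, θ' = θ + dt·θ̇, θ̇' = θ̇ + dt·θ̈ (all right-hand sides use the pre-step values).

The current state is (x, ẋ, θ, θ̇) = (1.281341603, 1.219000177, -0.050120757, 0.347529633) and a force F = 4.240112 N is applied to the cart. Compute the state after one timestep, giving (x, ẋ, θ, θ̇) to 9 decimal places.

sinθ=-0.050099775, cosθ=0.998744218
temp = (F + m·l·θ̇²·sinθ)/(M+m) = (4.240112 + -0.001869353)/1.005165 = 4.216464607
θ̈ = (g·sinθ − cosθ·temp)/(l·(4/3 − m·cos²θ/(M+m))) = -7.548370625
ẍ = temp − m·l·θ̈·cosθ/(M+m) = 6.533550354
Euler: x'=1.281341603+0.012286·1.219000177=1.296318239, ẋ'=1.219000177+0.012286·6.533550354=1.299271377
       θ'=-0.050120757+0.012286·0.347529633=-0.045851008, θ̇'=0.347529633+0.012286·-7.548370625=0.254790352

(1.296318239, 1.299271377, -0.045851008, 0.254790352)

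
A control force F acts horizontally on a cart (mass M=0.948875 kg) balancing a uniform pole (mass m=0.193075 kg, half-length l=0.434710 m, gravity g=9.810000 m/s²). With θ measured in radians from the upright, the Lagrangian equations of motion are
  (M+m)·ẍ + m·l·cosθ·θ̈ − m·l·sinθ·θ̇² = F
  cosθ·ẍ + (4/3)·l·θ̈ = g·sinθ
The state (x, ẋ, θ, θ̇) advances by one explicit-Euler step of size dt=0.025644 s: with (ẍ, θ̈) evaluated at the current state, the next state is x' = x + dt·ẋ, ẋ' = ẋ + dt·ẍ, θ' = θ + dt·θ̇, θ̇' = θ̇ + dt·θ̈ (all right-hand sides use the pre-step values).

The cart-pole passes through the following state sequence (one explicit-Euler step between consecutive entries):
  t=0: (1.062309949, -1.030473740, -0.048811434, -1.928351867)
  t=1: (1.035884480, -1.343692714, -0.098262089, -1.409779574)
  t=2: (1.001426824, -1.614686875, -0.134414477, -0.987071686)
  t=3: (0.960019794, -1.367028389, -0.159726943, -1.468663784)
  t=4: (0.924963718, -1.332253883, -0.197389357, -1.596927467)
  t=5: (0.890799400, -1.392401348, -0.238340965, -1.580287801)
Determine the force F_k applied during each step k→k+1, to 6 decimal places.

step 0→1:
  ẍ = (ẋ'−ẋ)/dt = (-1.343692714−-1.030473740)/0.025644 = -12.214123
  θ̈ = (θ̇'−θ̇)/dt = (-1.409779574−-1.928351867)/0.025644 = 20.221974
  sinθ=-0.048792, cosθ=0.998809
  F = (M+m)·ẍ + m·l·cosθ·θ̈ − m·l·sinθ·θ̇² = -13.947918 + 1.695242 − -0.015228 = -12.237448
step 1→2:
  ẍ = (ẋ'−ẋ)/dt = (-1.614686875−-1.343692714)/0.025644 = -10.567546
  θ̈ = (θ̇'−θ̇)/dt = (-0.987071686−-1.409779574)/0.025644 = 16.483696
  sinθ=-0.098104, cosθ=0.995176
  F = (M+m)·ẍ + m·l·cosθ·θ̈ − m·l·sinθ·θ̇² = -12.067610 + 1.376830 − -0.016365 = -10.674415
step 2→3:
  ẍ = (ẋ'−ẋ)/dt = (-1.367028389−-1.614686875)/0.025644 = 9.657561
  θ̈ = (θ̇'−θ̇)/dt = (-1.468663784−-0.987071686)/0.025644 = -18.779913
  sinθ=-0.134010, cosθ=0.990980
  F = (M+m)·ẍ + m·l·cosθ·θ̈ − m·l·sinθ·θ̇² = 11.028451 + -1.562011 − -0.010959 = 9.477399
step 3→4:
  ẍ = (ẋ'−ẋ)/dt = (-1.332253883−-1.367028389)/0.025644 = 1.356048
  θ̈ = (θ̇'−θ̇)/dt = (-1.596927467−-1.468663784)/0.025644 = -5.001703
  sinθ=-0.159049, cosθ=0.987271
  F = (M+m)·ẍ + m·l·cosθ·θ̈ − m·l·sinθ·θ̇² = 1.548539 + -0.414457 − -0.028794 = 1.162876
step 4→5:
  ẍ = (ẋ'−ẋ)/dt = (-1.392401348−-1.332253883)/0.025644 = -2.345479
  θ̈ = (θ̇'−θ̇)/dt = (-1.580287801−-1.596927467)/0.025644 = 0.648872
  sinθ=-0.196110, cosθ=0.980582
  F = (M+m)·ẍ + m·l·cosθ·θ̈ − m·l·sinθ·θ̇² = -2.678420 + 0.053403 − -0.041976 = -2.583041

F_0 = -12.237448 N
F_1 = -10.674415 N
F_2 = 9.477399 N
F_3 = 1.162876 N
F_4 = -2.583041 N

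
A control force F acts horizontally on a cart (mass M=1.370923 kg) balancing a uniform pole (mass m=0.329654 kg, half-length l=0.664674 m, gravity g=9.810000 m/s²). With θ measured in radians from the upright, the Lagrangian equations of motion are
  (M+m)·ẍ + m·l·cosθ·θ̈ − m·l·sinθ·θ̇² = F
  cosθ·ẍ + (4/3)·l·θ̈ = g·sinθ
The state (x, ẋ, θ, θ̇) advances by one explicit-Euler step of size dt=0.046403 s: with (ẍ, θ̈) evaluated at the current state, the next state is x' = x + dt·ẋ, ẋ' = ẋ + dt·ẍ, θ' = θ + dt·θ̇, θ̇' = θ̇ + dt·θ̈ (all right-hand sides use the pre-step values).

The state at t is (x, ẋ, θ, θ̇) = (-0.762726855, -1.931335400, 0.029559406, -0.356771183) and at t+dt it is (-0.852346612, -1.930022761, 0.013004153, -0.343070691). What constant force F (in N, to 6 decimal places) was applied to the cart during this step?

F = 0.111946 N

ẍ = (ẋ'−ẋ)/dt = (-1.930022761−-1.931335400)/0.046403 = 0.028288
θ̈ = (θ̇'−θ̇)/dt = (-0.343070691−-0.356771183)/0.046403 = 0.295250
sinθ=0.029555, cosθ=0.999563
F = (M+m)·ẍ + m·l·cosθ·θ̈ − m·l·sinθ·θ̇² = 0.048106 + 0.064665 − 0.000824 = 0.111946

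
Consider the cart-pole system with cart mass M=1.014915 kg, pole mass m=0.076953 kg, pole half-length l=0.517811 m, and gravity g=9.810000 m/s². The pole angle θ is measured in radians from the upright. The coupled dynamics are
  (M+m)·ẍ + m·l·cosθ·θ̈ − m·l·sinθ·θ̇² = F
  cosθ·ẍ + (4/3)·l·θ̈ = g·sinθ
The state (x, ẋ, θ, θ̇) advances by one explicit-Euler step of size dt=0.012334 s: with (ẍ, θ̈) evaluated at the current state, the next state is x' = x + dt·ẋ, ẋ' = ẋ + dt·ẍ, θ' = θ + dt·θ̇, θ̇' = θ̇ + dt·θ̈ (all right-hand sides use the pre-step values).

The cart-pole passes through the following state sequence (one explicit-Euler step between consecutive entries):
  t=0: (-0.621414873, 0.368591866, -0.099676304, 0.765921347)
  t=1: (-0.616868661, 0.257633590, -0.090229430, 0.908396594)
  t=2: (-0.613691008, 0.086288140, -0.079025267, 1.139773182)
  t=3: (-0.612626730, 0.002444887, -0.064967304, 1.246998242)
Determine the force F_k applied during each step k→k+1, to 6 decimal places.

step 0→1:
  ẍ = (ẋ'−ẋ)/dt = (0.257633590−0.368591866)/0.012334 = -8.996131
  θ̈ = (θ̇'−θ̇)/dt = (0.908396594−0.765921347)/0.012334 = 11.551423
  sinθ=-0.099511, cosθ=0.995036
  F = (M+m)·ẍ + m·l·cosθ·θ̈ − m·l·sinθ·θ̇² = -9.822587 + 0.458006 − -0.002326 = -9.362255
step 1→2:
  ẍ = (ẋ'−ẋ)/dt = (0.086288140−0.257633590)/0.012334 = -13.892123
  θ̈ = (θ̇'−θ̇)/dt = (1.139773182−0.908396594)/0.012334 = 18.759250
  sinθ=-0.090107, cosθ=0.995932
  F = (M+m)·ẍ + m·l·cosθ·θ̈ − m·l·sinθ·θ̇² = -15.168365 + 0.744461 − -0.002963 = -14.420941
step 2→3:
  ẍ = (ẋ'−ẋ)/dt = (0.002444887−0.086288140)/0.012334 = -6.797734
  θ̈ = (θ̇'−θ̇)/dt = (1.246998242−1.139773182)/0.012334 = 8.693454
  sinθ=-0.078943, cosθ=0.996879
  F = (M+m)·ẍ + m·l·cosθ·θ̈ − m·l·sinθ·θ̇² = -7.422228 + 0.345328 − -0.004086 = -7.072814

F_0 = -9.362255 N
F_1 = -14.420941 N
F_2 = -7.072814 N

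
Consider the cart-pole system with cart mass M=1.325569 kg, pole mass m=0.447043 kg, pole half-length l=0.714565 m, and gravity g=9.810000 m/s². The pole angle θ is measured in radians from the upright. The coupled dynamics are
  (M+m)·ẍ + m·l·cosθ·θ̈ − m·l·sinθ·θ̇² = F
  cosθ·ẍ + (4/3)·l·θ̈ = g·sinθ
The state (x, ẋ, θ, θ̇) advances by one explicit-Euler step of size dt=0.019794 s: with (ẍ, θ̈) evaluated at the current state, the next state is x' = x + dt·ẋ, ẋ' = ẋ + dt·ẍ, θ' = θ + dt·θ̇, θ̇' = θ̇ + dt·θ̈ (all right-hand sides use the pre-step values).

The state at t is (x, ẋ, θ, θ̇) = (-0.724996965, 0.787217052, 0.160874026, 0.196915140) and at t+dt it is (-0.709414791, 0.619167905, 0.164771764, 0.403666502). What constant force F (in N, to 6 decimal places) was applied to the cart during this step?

F = -11.757759 N

ẍ = (ẋ'−ẋ)/dt = (0.619167905−0.787217052)/0.019794 = -8.489903
θ̈ = (θ̇'−θ̇)/dt = (0.403666502−0.196915140)/0.019794 = 10.445153
sinθ=0.160181, cosθ=0.987088
F = (M+m)·ẍ + m·l·cosθ·θ̈ − m·l·sinθ·θ̇² = -15.049305 + 3.293530 − 0.001984 = -11.757759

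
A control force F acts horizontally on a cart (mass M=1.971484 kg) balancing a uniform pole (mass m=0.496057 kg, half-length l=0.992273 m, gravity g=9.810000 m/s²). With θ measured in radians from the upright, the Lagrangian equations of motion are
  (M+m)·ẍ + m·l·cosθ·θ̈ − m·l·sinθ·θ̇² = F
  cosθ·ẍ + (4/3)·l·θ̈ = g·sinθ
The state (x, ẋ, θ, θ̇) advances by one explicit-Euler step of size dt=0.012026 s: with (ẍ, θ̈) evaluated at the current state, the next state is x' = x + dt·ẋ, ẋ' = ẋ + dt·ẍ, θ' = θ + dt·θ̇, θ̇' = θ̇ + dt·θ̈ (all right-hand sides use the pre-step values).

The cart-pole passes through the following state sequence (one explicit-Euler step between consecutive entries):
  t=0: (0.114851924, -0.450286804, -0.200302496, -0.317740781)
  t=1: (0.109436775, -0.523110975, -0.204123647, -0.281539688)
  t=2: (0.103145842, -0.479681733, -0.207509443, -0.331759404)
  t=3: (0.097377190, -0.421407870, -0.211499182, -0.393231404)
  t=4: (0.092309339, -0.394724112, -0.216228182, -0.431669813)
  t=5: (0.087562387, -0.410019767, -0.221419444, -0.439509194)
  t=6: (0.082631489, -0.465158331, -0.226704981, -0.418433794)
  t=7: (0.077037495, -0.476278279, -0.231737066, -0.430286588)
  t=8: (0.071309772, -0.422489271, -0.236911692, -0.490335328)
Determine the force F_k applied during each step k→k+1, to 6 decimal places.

step 0→1:
  ẍ = (ẋ'−ẋ)/dt = (-0.523110975−-0.450286804)/0.012026 = -6.055561
  θ̈ = (θ̇'−θ̇)/dt = (-0.281539688−-0.317740781)/0.012026 = 3.010236
  sinθ=-0.198966, cosθ=0.980006
  F = (M+m)·ẍ + m·l·cosθ·θ̈ − m·l·sinθ·θ̇² = -14.942344 + 1.452085 − -0.009888 = -13.480371
step 1→2:
  ẍ = (ẋ'−ẋ)/dt = (-0.479681733−-0.523110975)/0.012026 = 3.611279
  θ̈ = (θ̇'−θ̇)/dt = (-0.331759404−-0.281539688)/0.012026 = -4.175928
  sinθ=-0.202709, cosθ=0.979239
  F = (M+m)·ẍ + m·l·cosθ·θ̈ − m·l·sinθ·θ̇² = 8.910979 + -2.012818 − -0.007909 = 6.906070
step 2→3:
  ẍ = (ẋ'−ẋ)/dt = (-0.421407870−-0.479681733)/0.012026 = 4.845656
  θ̈ = (θ̇'−θ̇)/dt = (-0.393231404−-0.331759404)/0.012026 = -5.111592
  sinθ=-0.206023, cosθ=0.978547
  F = (M+m)·ẍ + m·l·cosθ·θ̈ − m·l·sinθ·θ̇² = 11.956856 + -2.462071 − -0.011162 = 9.505946
step 3→4:
  ẍ = (ẋ'−ẋ)/dt = (-0.394724112−-0.421407870)/0.012026 = 2.218839
  θ̈ = (θ̇'−θ̇)/dt = (-0.431669813−-0.393231404)/0.012026 = -3.196275
  sinθ=-0.209926, cosθ=0.977717
  F = (M+m)·ẍ + m·l·cosθ·θ̈ − m·l·sinθ·θ̇² = 5.475076 + -1.538226 − -0.015978 = 3.952828
step 4→5:
  ẍ = (ẋ'−ẋ)/dt = (-0.410019767−-0.394724112)/0.012026 = -1.271882
  θ̈ = (θ̇'−θ̇)/dt = (-0.439509194−-0.431669813)/0.012026 = -0.651869
  sinθ=-0.214547, cosθ=0.976714
  F = (M+m)·ẍ + m·l·cosθ·θ̈ − m·l·sinθ·θ̇² = -3.138421 + -0.313394 − -0.019678 = -3.432137
step 5→6:
  ẍ = (ẋ'−ẋ)/dt = (-0.465158331−-0.410019767)/0.012026 = -4.584946
  θ̈ = (θ̇'−θ̇)/dt = (-0.418433794−-0.439509194)/0.012026 = 1.752486
  sinθ=-0.219615, cosθ=0.975587
  F = (M+m)·ẍ + m·l·cosθ·θ̈ − m·l·sinθ·θ̇² = -11.313543 + 0.841556 − -0.020881 = -10.451105
step 6→7:
  ẍ = (ẋ'−ẋ)/dt = (-0.476278279−-0.465158331)/0.012026 = -0.924659
  θ̈ = (θ̇'−θ̇)/dt = (-0.430286588−-0.418433794)/0.012026 = -0.985597
  sinθ=-0.224768, cosθ=0.974412
  F = (M+m)·ẍ + m·l·cosθ·θ̈ − m·l·sinθ·θ̇² = -2.281634 + -0.472721 − -0.019371 = -2.734984
step 7→8:
  ẍ = (ẋ'−ẋ)/dt = (-0.422489271−-0.476278279)/0.012026 = 4.472726
  θ̈ = (θ̇'−θ̇)/dt = (-0.490335328−-0.430286588)/0.012026 = -4.993243
  sinθ=-0.229669, cosθ=0.973269
  F = (M+m)·ẍ + m·l·cosθ·θ̈ − m·l·sinθ·θ̇² = 11.036636 + -2.392094 − -0.020931 = 8.665472

F_0 = -13.480371 N
F_1 = 6.906070 N
F_2 = 9.505946 N
F_3 = 3.952828 N
F_4 = -3.432137 N
F_5 = -10.451105 N
F_6 = -2.734984 N
F_7 = 8.665472 N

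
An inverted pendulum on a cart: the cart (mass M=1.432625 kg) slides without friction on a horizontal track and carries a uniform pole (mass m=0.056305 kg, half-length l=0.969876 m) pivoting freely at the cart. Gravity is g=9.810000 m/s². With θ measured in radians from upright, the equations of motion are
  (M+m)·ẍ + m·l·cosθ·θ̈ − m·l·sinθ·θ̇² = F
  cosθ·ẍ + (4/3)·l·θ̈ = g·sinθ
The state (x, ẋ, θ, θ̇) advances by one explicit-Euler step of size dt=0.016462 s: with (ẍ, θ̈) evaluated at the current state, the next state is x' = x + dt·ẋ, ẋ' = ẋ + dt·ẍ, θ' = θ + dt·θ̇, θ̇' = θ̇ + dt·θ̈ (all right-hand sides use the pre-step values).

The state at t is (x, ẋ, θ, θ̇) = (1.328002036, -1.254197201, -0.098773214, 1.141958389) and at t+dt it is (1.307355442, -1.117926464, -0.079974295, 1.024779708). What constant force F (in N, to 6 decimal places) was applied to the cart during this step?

F = 11.945413 N

ẍ = (ẋ'−ẋ)/dt = (-1.117926464−-1.254197201)/0.016462 = 8.277897
θ̈ = (θ̇'−θ̇)/dt = (1.024779708−1.141958389)/0.016462 = -7.118131
sinθ=-0.098613, cosθ=0.995126
F = (M+m)·ẍ + m·l·cosθ·θ̈ − m·l·sinθ·θ̇² = 12.325209 + -0.386818 − -0.007023 = 11.945413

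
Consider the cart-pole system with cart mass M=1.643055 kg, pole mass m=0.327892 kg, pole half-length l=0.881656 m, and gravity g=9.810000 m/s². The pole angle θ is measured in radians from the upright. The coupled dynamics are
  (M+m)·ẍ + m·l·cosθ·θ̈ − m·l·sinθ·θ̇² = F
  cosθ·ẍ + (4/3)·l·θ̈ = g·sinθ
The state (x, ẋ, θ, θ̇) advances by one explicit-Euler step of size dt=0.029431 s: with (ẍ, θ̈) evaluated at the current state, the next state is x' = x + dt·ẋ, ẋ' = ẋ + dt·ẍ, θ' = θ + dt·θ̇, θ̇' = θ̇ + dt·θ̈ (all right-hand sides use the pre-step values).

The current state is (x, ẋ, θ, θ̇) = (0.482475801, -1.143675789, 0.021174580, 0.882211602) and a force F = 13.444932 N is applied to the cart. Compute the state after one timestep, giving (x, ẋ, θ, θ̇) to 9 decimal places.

(0.448816279, -0.915094093, 0.047138950, 0.693007344)

sinθ=0.021172998, cosθ=0.999775827
temp = (F + m·l·θ̇²·sinθ)/(M+m) = (13.444932 + 0.004763848)/1.970947 = 6.823976417
θ̈ = (g·sinθ − cosθ·temp)/(l·(4/3 − m·cos²θ/(M+m))) = -6.428740392
ẍ = temp − m·l·θ̈·cosθ/(M+m) = 7.766698244
Euler: x'=0.482475801+0.029431·-1.143675789=0.448816279, ẋ'=-1.143675789+0.029431·7.766698244=-0.915094093
       θ'=0.021174580+0.029431·0.882211602=0.047138950, θ̇'=0.882211602+0.029431·-6.428740392=0.693007344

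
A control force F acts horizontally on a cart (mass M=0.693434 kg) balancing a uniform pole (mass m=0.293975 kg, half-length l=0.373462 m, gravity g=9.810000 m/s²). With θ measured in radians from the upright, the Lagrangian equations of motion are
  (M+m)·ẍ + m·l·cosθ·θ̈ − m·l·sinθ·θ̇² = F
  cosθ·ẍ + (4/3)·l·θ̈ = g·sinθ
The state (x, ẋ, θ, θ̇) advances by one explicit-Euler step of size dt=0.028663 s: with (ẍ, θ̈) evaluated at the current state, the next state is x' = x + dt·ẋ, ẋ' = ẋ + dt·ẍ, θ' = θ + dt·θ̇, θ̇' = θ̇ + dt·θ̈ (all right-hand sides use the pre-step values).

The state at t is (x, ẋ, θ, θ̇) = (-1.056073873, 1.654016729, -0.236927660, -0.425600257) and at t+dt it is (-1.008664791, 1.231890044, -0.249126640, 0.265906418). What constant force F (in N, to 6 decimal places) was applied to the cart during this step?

F = -11.962437 N

ẍ = (ẋ'−ẋ)/dt = (1.231890044−1.654016729)/0.028663 = -14.727233
θ̈ = (θ̇'−θ̇)/dt = (0.265906418−-0.425600257)/0.028663 = 24.125412
sinθ=-0.234717, cosθ=0.972064
F = (M+m)·ẍ + m·l·cosθ·θ̈ − m·l·sinθ·θ̇² = -14.541803 + 2.574698 − -0.004668 = -11.962437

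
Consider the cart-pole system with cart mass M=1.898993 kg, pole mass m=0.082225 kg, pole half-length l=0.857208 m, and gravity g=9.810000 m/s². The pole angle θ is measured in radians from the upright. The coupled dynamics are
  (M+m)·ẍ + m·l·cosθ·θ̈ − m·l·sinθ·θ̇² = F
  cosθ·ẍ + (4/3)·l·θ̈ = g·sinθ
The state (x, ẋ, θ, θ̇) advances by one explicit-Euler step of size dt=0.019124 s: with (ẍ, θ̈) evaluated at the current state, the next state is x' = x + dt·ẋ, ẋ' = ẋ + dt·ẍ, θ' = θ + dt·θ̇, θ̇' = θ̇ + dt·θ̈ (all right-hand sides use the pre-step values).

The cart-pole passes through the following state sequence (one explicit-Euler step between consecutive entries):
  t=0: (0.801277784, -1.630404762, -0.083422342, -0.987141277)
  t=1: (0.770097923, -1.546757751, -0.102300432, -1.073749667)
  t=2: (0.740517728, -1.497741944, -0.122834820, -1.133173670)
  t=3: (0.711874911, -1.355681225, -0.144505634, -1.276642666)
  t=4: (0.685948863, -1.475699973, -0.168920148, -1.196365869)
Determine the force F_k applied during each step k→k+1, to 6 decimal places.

F_0 = 8.353333 N
F_1 = 4.868394 N
F_2 = 14.203580 N
F_3 = -12.124435 N

step 0→1:
  ẍ = (ẋ'−ẋ)/dt = (-1.546757751−-1.630404762)/0.019124 = 4.373929
  θ̈ = (θ̇'−θ̇)/dt = (-1.073749667−-0.987141277)/0.019124 = -4.528780
  sinθ=-0.083326, cosθ=0.996522
  F = (M+m)·ẍ + m·l·cosθ·θ̈ − m·l·sinθ·θ̇² = 8.665706 + -0.318096 − -0.005723 = 8.353333
step 1→2:
  ẍ = (ẋ'−ẋ)/dt = (-1.497741944−-1.546757751)/0.019124 = 2.563052
  θ̈ = (θ̇'−θ̇)/dt = (-1.133173670−-1.073749667)/0.019124 = -3.107300
  sinθ=-0.102122, cosθ=0.994772
  F = (M+m)·ẍ + m·l·cosθ·θ̈ − m·l·sinθ·θ̇² = 5.077965 + -0.217870 − -0.008299 = 4.868394
step 2→3:
  ẍ = (ẋ'−ẋ)/dt = (-1.355681225−-1.497741944)/0.019124 = 7.428400
  θ̈ = (θ̇'−θ̇)/dt = (-1.276642666−-1.133173670)/0.019124 = -7.502039
  sinθ=-0.122526, cosθ=0.992465
  F = (M+m)·ẍ + m·l·cosθ·θ̈ − m·l·sinθ·θ̇² = 14.717280 + -0.524789 − -0.011089 = 14.203580
step 3→4:
  ẍ = (ẋ'−ẋ)/dt = (-1.475699973−-1.355681225)/0.019124 = -6.275818
  θ̈ = (θ̇'−θ̇)/dt = (-1.196365869−-1.276642666)/0.019124 = 4.197699
  sinθ=-0.144003, cosθ=0.989577
  F = (M+m)·ẍ + m·l·cosθ·θ̈ − m·l·sinθ·θ̇² = -12.433764 + 0.292787 − -0.016542 = -12.124435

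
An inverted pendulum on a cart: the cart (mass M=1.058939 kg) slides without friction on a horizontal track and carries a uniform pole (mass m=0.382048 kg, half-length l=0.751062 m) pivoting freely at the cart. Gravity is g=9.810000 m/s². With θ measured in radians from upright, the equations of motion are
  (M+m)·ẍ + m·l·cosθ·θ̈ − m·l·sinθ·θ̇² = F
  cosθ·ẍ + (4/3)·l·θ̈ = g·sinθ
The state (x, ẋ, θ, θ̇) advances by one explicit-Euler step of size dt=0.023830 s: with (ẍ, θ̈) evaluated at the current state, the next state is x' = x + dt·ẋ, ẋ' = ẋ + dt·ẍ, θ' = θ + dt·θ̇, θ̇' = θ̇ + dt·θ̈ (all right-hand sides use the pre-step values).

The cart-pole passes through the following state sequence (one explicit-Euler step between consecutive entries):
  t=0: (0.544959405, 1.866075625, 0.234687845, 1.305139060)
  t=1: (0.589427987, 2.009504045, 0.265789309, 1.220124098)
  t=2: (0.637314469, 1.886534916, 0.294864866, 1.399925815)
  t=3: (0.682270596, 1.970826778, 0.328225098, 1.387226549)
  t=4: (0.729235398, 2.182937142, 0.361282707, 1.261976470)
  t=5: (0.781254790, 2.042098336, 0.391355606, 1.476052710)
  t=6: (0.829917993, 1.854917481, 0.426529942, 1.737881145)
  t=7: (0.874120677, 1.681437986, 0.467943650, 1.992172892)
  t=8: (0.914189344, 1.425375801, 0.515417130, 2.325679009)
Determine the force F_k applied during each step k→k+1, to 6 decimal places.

F_0 = 7.563759 N
F_1 = -5.459077 N
F_2 = 4.787344 N
F_3 = 11.220542 N
F_4 = -6.266649 N
F_5 = -8.642830 N
F_6 = -8.061102 N
F_7 = -12.413494 N

step 0→1:
  ẍ = (ẋ'−ẋ)/dt = (2.009504045−1.866075625)/0.023830 = 6.018817
  θ̈ = (θ̇'−θ̇)/dt = (1.220124098−1.305139060)/0.023830 = -3.567560
  sinθ=0.232539, cosθ=0.972587
  F = (M+m)·ẍ + m·l·cosθ·θ̈ − m·l·sinθ·θ̇² = 8.673038 + -0.995620 − 0.113659 = 7.563759
step 1→2:
  ẍ = (ẋ'−ẋ)/dt = (1.886534916−2.009504045)/0.023830 = -5.160266
  θ̈ = (θ̇'−θ̇)/dt = (1.399925815−1.220124098)/0.023830 = 7.545183
  sinθ=0.262671, cosθ=0.964885
  F = (M+m)·ẍ + m·l·cosθ·θ̈ − m·l·sinθ·θ̇² = -7.435876 + 2.089004 − 0.112205 = -5.459077
step 2→3:
  ẍ = (ẋ'−ẋ)/dt = (1.970826778−1.886534916)/0.023830 = 3.537216
  θ̈ = (θ̇'−θ̇)/dt = (1.387226549−1.399925815)/0.023830 = -0.532911
  sinθ=0.290611, cosθ=0.956841
  F = (M+m)·ẍ + m·l·cosθ·θ̈ − m·l·sinθ·θ̇² = 5.097083 + -0.146315 − 0.163424 = 4.787344
step 3→4:
  ẍ = (ẋ'−ẋ)/dt = (2.182937142−1.970826778)/0.023830 = 8.900980
  θ̈ = (θ̇'−θ̇)/dt = (1.261976470−1.387226549)/0.023830 = -5.255983
  sinθ=0.322363, cosθ=0.946616
  F = (M+m)·ẍ + m·l·cosθ·θ̈ − m·l·sinθ·θ̇² = 12.826197 + -1.427649 − 0.178006 = 11.220542
step 4→5:
  ẍ = (ẋ'−ẋ)/dt = (2.042098336−2.182937142)/0.023830 = -5.910147
  θ̈ = (θ̇'−θ̇)/dt = (1.476052710−1.261976470)/0.023830 = 8.983476
  sinθ=0.353474, cosθ=0.935444
  F = (M+m)·ẍ + m·l·cosθ·θ̈ − m·l·sinθ·θ̇² = -8.516445 + 2.411327 − 0.161530 = -6.266649
step 5→6:
  ẍ = (ẋ'−ẋ)/dt = (1.854917481−2.042098336)/0.023830 = -7.854841
  θ̈ = (θ̇'−θ̇)/dt = (1.737881145−1.476052710)/0.023830 = 10.987345
  sinθ=0.381442, cosθ=0.924393
  F = (M+m)·ẍ + m·l·cosθ·θ̈ − m·l·sinθ·θ̇² = -11.318723 + 2.914359 − 0.238466 = -8.642830
step 6→7:
  ẍ = (ẋ'−ẋ)/dt = (1.681437986−1.854917481)/0.023830 = -7.279878
  θ̈ = (θ̇'−θ̇)/dt = (1.992172892−1.737881145)/0.023830 = 10.671076
  sinθ=0.413714, cosθ=0.910407
  F = (M+m)·ẍ + m·l·cosθ·θ̈ − m·l·sinθ·θ̇² = -10.490210 + 2.787645 − 0.358537 = -8.061102
step 7→8:
  ẍ = (ẋ'−ẋ)/dt = (1.425375801−1.681437986)/0.023830 = -10.745371
  θ̈ = (θ̇'−θ̇)/dt = (2.325679009−1.992172892)/0.023830 = 13.995221
  sinθ=0.451052, cosθ=0.892498
  F = (M+m)·ẍ + m·l·cosθ·θ̈ − m·l·sinθ·θ̇² = -15.483940 + 3.584104 − 0.513658 = -12.413494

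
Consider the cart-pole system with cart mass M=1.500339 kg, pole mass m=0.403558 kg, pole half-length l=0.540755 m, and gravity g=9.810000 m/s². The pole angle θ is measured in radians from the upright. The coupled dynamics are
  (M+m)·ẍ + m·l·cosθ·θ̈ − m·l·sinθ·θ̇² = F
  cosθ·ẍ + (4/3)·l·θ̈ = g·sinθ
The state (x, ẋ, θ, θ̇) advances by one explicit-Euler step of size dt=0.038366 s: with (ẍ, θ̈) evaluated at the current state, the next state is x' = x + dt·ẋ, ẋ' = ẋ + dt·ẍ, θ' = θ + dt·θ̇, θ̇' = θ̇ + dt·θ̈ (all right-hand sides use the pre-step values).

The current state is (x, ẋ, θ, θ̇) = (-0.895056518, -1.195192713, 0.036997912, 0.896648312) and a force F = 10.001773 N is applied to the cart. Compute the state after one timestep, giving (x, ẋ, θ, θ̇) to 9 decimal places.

sinθ=0.036989472, cosθ=0.999315655
temp = (F + m·l·θ̇²·sinθ)/(M+m) = (10.001773 + 0.006489764)/1.903897 = 5.256724898
θ̈ = (g·sinθ − cosθ·temp)/(l·(4/3 − m·cos²θ/(M+m))) = -8.062515656
ẍ = temp − m·l·θ̈·cosθ/(M+m) = 6.180223660
Euler: x'=-0.895056518+0.038366·-1.195192713=-0.940911282, ẋ'=-1.195192713+0.038366·6.180223660=-0.958082252
       θ'=0.036997912+0.038366·0.896648312=0.071398721, θ̇'=0.896648312+0.038366·-8.062515656=0.587321836

(-0.940911282, -0.958082252, 0.071398721, 0.587321836)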